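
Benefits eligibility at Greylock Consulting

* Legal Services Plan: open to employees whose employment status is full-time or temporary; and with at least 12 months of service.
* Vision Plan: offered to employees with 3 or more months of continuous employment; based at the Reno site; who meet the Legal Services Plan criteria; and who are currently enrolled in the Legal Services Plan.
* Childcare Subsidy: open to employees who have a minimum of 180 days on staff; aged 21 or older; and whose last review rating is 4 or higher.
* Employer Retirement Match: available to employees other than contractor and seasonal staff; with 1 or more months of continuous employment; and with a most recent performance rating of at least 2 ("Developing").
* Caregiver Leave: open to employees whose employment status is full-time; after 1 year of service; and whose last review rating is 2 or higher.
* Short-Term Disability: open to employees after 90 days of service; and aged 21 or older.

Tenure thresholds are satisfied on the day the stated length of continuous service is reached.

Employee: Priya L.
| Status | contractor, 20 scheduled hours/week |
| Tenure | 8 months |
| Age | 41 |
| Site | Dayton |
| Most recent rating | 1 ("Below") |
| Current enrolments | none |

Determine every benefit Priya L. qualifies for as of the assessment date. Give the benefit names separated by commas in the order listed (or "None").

Legal Services Plan — status contractor ✗ (requires full-time or temporary) → not eligible.
Vision Plan — service 8 months ≥ 3 months ✓; site Dayton ✗ (not Reno) → not eligible.
Childcare Subsidy — service 8 months ≥ 180 days ✓; age 41 ≥ 21 ✓; rating 1 < 4 ✗ → not eligible.
Employer Retirement Match — status contractor ✗ (excluded) → not eligible.
Caregiver Leave — status contractor ✗ (requires full-time) → not eligible.
Short-Term Disability — service 8 months ≥ 90 days ✓; age 41 ≥ 21 ✓ → eligible.

Short-Term Disability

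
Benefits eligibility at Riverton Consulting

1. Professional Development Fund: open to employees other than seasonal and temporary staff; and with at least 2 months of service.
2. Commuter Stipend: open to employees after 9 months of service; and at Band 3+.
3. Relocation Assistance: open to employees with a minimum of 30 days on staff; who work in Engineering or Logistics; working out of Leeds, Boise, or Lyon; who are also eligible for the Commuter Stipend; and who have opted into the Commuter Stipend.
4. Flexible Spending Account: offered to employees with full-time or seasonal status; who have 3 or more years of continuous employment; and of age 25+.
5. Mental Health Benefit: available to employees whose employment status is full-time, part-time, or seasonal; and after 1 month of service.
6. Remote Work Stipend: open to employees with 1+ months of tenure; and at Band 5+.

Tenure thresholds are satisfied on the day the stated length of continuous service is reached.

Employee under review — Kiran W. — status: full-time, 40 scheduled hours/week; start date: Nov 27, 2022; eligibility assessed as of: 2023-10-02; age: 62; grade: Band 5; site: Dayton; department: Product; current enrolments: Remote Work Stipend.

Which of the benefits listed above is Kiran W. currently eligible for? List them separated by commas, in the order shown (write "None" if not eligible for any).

Service from Nov 27, 2022 to 2023-10-02: 309 days.
Professional Development Fund — status full-time ✓ (not excluded); service 309 days ≥ 2 months (≈60 days) ✓ → eligible.
Commuter Stipend — service 309 days ≥ 9 months (≈270 days) ✓; grade Band 5 ≥ Band 3 ✓ → eligible.
Relocation Assistance — service 309 days ≥ 30 days ✓; dept Product ✗ → not eligible.
Flexible Spending Account — status full-time ✓; service 309 days < 3 years (≈1095 days) ✗ → not eligible.
Mental Health Benefit — status full-time ✓; service 309 days ≥ 1 month (≈30 days) ✓ → eligible.
Remote Work Stipend — service 309 days ≥ 1 month (≈30 days) ✓; grade Band 5 ≥ Band 5 ✓ → eligible.

Professional Development Fund, Commuter Stipend, Mental Health Benefit, Remote Work Stipend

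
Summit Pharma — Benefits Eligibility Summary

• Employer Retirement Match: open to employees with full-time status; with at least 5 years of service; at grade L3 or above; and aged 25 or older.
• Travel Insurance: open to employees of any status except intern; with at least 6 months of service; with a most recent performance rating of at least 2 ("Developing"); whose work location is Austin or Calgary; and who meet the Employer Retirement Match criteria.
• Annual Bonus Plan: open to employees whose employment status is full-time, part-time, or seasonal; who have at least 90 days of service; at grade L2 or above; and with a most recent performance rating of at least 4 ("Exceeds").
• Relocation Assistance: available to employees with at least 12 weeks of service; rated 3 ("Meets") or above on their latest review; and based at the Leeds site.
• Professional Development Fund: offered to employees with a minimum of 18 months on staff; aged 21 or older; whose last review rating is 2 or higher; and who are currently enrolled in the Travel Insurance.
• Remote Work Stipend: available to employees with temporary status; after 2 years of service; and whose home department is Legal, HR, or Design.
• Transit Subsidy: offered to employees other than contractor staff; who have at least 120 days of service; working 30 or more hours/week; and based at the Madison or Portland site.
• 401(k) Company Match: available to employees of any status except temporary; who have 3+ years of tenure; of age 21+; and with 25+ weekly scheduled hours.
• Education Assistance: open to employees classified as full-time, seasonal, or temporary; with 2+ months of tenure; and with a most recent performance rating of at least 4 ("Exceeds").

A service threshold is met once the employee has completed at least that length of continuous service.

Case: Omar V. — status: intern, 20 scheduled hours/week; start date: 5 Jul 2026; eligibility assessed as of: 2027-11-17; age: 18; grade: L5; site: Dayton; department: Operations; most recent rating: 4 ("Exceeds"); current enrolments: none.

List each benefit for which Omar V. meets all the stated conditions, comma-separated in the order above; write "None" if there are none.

Service from 5 Jul 2026 to 2027-11-17: 500 days.
Employer Retirement Match — status intern ✗ (requires full-time) → not eligible.
Travel Insurance — status intern ✗ (excluded) → not eligible.
Annual Bonus Plan — status intern ✗ (requires full-time, part-time, or seasonal) → not eligible.
Relocation Assistance — service 500 days ≥ 12 weeks (≈84 days) ✓; rating 4 ≥ 3 ✓; site Dayton ✗ (not Leeds) → not eligible.
Professional Development Fund — service 500 days < 18 months (≈540 days) ✗ → not eligible.
Remote Work Stipend — status intern ✗ (requires temporary) → not eligible.
Transit Subsidy — status intern ✓ (not excluded); service 500 days ≥ 120 days ✓; 20 hrs/wk < 30 ✗ → not eligible.
401(k) Company Match — status intern ✓ (not excluded); service 500 days < 3 years (≈1095 days) ✗ → not eligible.
Education Assistance — status intern ✗ (requires full-time, seasonal, or temporary) → not eligible.

None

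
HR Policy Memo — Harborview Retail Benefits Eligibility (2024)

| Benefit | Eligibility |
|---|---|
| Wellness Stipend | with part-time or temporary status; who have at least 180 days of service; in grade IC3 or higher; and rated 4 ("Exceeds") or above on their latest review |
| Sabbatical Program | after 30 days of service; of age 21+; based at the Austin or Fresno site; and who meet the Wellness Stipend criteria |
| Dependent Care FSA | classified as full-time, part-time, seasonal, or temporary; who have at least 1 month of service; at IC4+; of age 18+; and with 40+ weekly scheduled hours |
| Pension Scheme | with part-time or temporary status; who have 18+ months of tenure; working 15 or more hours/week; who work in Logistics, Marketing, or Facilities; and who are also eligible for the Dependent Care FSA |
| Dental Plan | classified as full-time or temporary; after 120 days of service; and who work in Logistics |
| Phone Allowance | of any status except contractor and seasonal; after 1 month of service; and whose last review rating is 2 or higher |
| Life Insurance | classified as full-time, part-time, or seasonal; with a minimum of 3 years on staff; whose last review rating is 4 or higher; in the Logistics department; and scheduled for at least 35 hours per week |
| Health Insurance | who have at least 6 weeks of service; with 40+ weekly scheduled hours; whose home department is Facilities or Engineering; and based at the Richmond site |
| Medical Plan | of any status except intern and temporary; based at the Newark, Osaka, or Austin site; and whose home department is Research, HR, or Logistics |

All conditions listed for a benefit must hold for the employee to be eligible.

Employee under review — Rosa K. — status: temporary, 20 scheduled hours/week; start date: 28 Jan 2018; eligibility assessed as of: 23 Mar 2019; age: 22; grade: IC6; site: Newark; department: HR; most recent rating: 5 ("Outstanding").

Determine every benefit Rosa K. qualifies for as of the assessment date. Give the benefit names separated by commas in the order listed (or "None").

Service from 28 Jan 2018 to 23 Mar 2019: 419 days.
Wellness Stipend — status temporary ✓; service 419 days ≥ 180 days ✓; grade IC6 ≥ IC3 ✓; rating 5 ≥ 4 ✓ → eligible.
Sabbatical Program — service 419 days ≥ 30 days ✓; age 22 ≥ 21 ✓; site Newark ✗ (not Austin or Fresno) → not eligible.
Dependent Care FSA — status temporary ✓; service 419 days ≥ 1 month (≈30 days) ✓; grade IC6 ≥ IC4 ✓; age 22 ≥ 18 ✓; 20 hrs/wk < 40 ✗ → not eligible.
Pension Scheme — status temporary ✓; service 419 days < 18 months (≈540 days) ✗ → not eligible.
Dental Plan — status temporary ✓; service 419 days ≥ 120 days ✓; dept HR ✗ → not eligible.
Phone Allowance — status temporary ✓ (not excluded); service 419 days ≥ 1 month (≈30 days) ✓; rating 5 ≥ 2 ✓ → eligible.
Life Insurance — status temporary ✗ (requires full-time, part-time, or seasonal) → not eligible.
Health Insurance — service 419 days ≥ 6 weeks (≈42 days) ✓; 20 hrs/wk < 40 ✗ → not eligible.
Medical Plan — status temporary ✗ (excluded) → not eligible.

Wellness Stipend, Phone Allowance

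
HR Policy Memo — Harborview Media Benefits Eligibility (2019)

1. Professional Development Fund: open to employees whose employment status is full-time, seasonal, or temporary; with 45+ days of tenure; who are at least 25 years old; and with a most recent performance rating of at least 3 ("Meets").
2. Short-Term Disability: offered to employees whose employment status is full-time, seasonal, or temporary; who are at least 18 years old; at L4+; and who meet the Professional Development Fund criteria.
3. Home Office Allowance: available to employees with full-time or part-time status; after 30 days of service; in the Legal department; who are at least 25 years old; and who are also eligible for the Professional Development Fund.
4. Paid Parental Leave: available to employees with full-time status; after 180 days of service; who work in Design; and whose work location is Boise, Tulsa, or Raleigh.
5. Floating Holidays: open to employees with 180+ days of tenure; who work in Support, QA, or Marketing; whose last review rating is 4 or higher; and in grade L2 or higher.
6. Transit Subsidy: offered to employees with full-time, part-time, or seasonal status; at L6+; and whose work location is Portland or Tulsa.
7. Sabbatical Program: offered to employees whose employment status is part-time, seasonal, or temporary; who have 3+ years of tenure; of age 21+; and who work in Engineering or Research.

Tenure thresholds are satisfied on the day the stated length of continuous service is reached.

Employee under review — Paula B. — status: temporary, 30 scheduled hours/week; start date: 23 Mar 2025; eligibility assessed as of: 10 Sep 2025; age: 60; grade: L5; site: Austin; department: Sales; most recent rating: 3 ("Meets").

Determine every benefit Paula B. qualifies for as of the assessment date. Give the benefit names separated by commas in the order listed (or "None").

Professional Development Fund, Short-Term Disability

Service from 23 Mar 2025 to 10 Sep 2025: 171 days.
Professional Development Fund — status temporary ✓; service 171 days ≥ 45 days ✓; age 60 ≥ 25 ✓; rating 3 ≥ 3 ✓ → eligible.
Short-Term Disability — status temporary ✓; age 60 ≥ 18 ✓; grade L5 ≥ L4 ✓; eligible for Professional Development Fund ✓ → eligible.
Home Office Allowance — status temporary ✗ (requires full-time or part-time) → not eligible.
Paid Parental Leave — status temporary ✗ (requires full-time) → not eligible.
Floating Holidays — service 171 days < 180 days ✗ → not eligible.
Transit Subsidy — status temporary ✗ (requires full-time, part-time, or seasonal) → not eligible.
Sabbatical Program — status temporary ✓; service 171 days < 3 years (≈1095 days) ✗ → not eligible.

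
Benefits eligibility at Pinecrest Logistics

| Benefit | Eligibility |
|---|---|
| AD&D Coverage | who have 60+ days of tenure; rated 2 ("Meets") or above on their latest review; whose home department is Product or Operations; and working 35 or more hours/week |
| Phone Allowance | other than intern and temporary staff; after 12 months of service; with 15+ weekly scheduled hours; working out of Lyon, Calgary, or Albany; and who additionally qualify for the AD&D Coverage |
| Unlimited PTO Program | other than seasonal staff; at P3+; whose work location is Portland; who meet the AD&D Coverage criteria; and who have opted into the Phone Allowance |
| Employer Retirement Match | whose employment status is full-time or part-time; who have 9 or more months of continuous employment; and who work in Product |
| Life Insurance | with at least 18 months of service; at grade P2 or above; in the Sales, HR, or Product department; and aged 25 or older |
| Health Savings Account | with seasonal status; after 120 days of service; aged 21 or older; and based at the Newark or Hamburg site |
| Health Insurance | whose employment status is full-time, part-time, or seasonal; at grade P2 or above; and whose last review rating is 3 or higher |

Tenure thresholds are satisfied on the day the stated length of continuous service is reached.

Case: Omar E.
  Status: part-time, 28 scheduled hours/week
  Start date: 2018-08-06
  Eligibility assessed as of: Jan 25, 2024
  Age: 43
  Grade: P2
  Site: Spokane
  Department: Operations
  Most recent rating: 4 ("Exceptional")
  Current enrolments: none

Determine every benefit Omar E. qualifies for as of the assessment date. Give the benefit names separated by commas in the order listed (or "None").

Service from 2018-08-06 to Jan 25, 2024: 1998 days.
AD&D Coverage — service 1998 days ≥ 60 days ✓; rating 4 ≥ 2 ✓; dept Operations ✓; 28 hrs/wk < 35 ✗ → not eligible.
Phone Allowance — status part-time ✓ (not excluded); service 1998 days ≥ 12 months (≈360 days) ✓; 28 hrs/wk ≥ 15 ✓; site Spokane ✗ (not Lyon, Calgary, or Albany) → not eligible.
Unlimited PTO Program — status part-time ✓ (not excluded); grade P2 < P3 ✗ → not eligible.
Employer Retirement Match — status part-time ✓; service 1998 days ≥ 9 months (≈270 days) ✓; dept Operations ✗ → not eligible.
Life Insurance — service 1998 days ≥ 18 months (≈540 days) ✓; grade P2 ≥ P2 ✓; dept Operations ✗ → not eligible.
Health Savings Account — status part-time ✗ (requires seasonal) → not eligible.
Health Insurance — status part-time ✓; grade P2 ≥ P2 ✓; rating 4 ≥ 3 ✓ → eligible.

Health Insurance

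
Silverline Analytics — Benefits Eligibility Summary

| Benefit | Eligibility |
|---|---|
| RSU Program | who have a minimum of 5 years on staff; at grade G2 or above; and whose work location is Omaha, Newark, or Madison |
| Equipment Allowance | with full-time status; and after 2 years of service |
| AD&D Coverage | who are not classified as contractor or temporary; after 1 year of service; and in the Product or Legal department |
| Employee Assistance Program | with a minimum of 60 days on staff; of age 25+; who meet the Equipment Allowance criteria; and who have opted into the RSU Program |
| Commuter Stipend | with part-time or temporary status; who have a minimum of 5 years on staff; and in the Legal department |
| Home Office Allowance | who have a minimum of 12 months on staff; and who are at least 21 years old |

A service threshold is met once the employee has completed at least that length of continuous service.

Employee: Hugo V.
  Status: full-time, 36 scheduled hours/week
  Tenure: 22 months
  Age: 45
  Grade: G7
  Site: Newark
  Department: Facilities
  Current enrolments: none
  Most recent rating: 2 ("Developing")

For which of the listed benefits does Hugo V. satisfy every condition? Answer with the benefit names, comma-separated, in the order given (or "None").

RSU Program — service 22 months < 5 years (≈1825 days) ✗ → not eligible.
Equipment Allowance — status full-time ✓; service 22 months < 2 years (≈730 days) ✗ → not eligible.
AD&D Coverage — status full-time ✓ (not excluded); service 22 months ≥ 1 year (≈365 days) ✓; dept Facilities ✗ → not eligible.
Employee Assistance Program — service 22 months ≥ 60 days ✓; age 45 ≥ 25 ✓; not eligible for Equipment Allowance ✗ → not eligible.
Commuter Stipend — status full-time ✗ (requires part-time or temporary) → not eligible.
Home Office Allowance — service 22 months ≥ 12 months ✓; age 45 ≥ 21 ✓ → eligible.

Home Office Allowance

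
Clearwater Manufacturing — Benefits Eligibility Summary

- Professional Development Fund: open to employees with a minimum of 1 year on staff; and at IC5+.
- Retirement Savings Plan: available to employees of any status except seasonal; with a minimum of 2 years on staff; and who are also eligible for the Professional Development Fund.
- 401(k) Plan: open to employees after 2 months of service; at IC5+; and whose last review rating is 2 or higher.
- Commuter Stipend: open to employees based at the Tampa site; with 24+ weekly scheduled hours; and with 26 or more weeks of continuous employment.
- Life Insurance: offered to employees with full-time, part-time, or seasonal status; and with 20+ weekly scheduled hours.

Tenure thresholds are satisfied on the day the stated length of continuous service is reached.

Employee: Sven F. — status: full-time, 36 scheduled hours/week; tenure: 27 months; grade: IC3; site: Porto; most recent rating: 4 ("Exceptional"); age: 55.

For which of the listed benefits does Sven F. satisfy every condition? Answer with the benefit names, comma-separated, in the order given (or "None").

Professional Development Fund — service 27 months ≥ 1 year (≈365 days) ✓; grade IC3 < IC5 ✗ → not eligible.
Retirement Savings Plan — status full-time ✓ (not excluded); service 27 months ≥ 2 years (≈730 days) ✓; not eligible for Professional Development Fund ✗ → not eligible.
401(k) Plan — service 27 months ≥ 2 months ✓; grade IC3 < IC5 ✗ → not eligible.
Commuter Stipend — site Porto ✗ (not Tampa) → not eligible.
Life Insurance — status full-time ✓; 36 hrs/wk ≥ 20 ✓ → eligible.

Life Insurance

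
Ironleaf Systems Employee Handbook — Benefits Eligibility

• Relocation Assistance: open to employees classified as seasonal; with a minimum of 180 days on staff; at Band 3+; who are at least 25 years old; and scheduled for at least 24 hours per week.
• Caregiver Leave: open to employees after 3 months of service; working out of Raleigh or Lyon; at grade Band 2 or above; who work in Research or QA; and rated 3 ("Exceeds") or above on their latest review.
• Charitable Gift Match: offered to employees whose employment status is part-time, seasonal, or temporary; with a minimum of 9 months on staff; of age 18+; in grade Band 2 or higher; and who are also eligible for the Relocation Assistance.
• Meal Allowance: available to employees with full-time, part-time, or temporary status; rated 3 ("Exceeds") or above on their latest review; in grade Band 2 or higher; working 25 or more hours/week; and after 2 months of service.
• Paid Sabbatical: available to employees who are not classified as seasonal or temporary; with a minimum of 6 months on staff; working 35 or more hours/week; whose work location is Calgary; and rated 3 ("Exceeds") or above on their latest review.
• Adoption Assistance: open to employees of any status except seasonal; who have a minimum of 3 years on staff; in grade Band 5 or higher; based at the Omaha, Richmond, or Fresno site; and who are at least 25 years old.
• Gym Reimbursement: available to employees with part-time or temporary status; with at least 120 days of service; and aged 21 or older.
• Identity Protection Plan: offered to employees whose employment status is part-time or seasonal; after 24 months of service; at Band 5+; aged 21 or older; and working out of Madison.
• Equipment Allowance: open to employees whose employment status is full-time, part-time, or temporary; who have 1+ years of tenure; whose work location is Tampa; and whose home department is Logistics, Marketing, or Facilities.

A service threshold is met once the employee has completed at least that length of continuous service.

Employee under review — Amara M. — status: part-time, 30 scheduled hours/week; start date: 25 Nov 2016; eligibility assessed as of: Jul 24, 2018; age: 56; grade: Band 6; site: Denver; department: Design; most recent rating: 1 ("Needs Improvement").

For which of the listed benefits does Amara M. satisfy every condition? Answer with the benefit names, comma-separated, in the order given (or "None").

Gym Reimbursement

Service from 25 Nov 2016 to Jul 24, 2018: 606 days.
Relocation Assistance — status part-time ✗ (requires seasonal) → not eligible.
Caregiver Leave — service 606 days ≥ 3 months (≈90 days) ✓; site Denver ✗ (not Raleigh or Lyon) → not eligible.
Charitable Gift Match — status part-time ✓; service 606 days ≥ 9 months (≈270 days) ✓; age 56 ≥ 18 ✓; grade Band 6 ≥ Band 2 ✓; not eligible for Relocation Assistance ✗ → not eligible.
Meal Allowance — status part-time ✓; rating 1 < 3 ✗ → not eligible.
Paid Sabbatical — status part-time ✓ (not excluded); service 606 days ≥ 6 months (≈180 days) ✓; 30 hrs/wk < 35 ✗ → not eligible.
Adoption Assistance — status part-time ✓ (not excluded); service 606 days < 3 years (≈1095 days) ✗ → not eligible.
Gym Reimbursement — status part-time ✓; service 606 days ≥ 120 days ✓; age 56 ≥ 21 ✓ → eligible.
Identity Protection Plan — status part-time ✓; service 606 days < 24 months (≈720 days) ✗ → not eligible.
Equipment Allowance — status part-time ✓; service 606 days ≥ 1 year (≈365 days) ✓; site Denver ✗ (not Tampa) → not eligible.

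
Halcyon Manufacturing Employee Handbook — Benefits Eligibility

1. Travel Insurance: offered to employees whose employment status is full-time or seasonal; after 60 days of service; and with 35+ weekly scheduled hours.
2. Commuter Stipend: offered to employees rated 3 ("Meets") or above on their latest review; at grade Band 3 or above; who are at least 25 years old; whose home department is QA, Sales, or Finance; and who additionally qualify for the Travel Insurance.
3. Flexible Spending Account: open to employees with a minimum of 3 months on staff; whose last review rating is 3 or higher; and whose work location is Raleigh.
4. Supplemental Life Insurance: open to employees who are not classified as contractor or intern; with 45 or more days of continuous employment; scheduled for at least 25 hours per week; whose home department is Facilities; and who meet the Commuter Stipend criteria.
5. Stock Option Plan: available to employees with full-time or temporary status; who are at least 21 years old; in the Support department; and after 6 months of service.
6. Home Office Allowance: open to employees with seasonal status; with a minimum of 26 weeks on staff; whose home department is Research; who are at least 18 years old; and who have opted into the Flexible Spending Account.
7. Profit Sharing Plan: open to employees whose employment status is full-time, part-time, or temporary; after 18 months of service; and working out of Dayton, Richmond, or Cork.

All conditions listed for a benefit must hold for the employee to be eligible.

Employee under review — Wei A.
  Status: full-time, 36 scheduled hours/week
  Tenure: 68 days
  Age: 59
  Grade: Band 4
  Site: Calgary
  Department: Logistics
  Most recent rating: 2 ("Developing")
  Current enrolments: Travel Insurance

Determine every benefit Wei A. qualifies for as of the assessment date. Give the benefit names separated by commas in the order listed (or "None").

Travel Insurance — status full-time ✓; service 68 days ≥ 60 days ✓; 36 hrs/wk ≥ 35 ✓ → eligible.
Commuter Stipend — rating 2 < 3 ✗ → not eligible.
Flexible Spending Account — service 68 days < 3 months (≈90 days) ✗ → not eligible.
Supplemental Life Insurance — status full-time ✓ (not excluded); service 68 days ≥ 45 days ✓; 36 hrs/wk ≥ 25 ✓; dept Logistics ✗ → not eligible.
Stock Option Plan — status full-time ✓; age 59 ≥ 21 ✓; dept Logistics ✗ → not eligible.
Home Office Allowance — status full-time ✗ (requires seasonal) → not eligible.
Profit Sharing Plan — status full-time ✓; service 68 days < 18 months (≈540 days) ✗ → not eligible.

Travel Insurance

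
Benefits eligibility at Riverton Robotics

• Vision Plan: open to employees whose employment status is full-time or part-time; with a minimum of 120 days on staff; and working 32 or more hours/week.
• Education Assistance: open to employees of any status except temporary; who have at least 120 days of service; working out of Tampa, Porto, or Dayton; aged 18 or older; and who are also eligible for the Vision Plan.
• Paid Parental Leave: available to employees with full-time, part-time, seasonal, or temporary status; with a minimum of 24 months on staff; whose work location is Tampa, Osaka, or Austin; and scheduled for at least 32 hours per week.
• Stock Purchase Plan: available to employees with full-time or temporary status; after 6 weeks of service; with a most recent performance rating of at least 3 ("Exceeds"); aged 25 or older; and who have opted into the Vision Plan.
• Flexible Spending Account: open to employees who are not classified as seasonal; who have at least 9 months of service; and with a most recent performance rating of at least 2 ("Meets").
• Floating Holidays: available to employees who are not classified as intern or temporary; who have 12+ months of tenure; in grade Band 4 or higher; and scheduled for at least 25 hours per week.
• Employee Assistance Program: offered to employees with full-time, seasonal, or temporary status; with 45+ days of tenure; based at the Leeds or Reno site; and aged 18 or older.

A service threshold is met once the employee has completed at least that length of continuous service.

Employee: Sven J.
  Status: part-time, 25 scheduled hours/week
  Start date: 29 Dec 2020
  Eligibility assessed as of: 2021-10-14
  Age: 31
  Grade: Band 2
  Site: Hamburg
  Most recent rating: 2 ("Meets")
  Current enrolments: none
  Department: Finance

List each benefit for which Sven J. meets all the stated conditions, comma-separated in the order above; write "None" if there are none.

Flexible Spending Account

Service from 29 Dec 2020 to 2021-10-14: 289 days.
Vision Plan — status part-time ✓; service 289 days ≥ 120 days ✓; 25 hrs/wk < 32 ✗ → not eligible.
Education Assistance — status part-time ✓ (not excluded); service 289 days ≥ 120 days ✓; site Hamburg ✗ (not Tampa, Porto, or Dayton) → not eligible.
Paid Parental Leave — status part-time ✓; service 289 days < 24 months (≈720 days) ✗ → not eligible.
Stock Purchase Plan — status part-time ✗ (requires full-time or temporary) → not eligible.
Flexible Spending Account — status part-time ✓ (not excluded); service 289 days ≥ 9 months (≈270 days) ✓; rating 2 ≥ 2 ✓ → eligible.
Floating Holidays — status part-time ✓ (not excluded); service 289 days < 12 months (≈360 days) ✗ → not eligible.
Employee Assistance Program — status part-time ✗ (requires full-time, seasonal, or temporary) → not eligible.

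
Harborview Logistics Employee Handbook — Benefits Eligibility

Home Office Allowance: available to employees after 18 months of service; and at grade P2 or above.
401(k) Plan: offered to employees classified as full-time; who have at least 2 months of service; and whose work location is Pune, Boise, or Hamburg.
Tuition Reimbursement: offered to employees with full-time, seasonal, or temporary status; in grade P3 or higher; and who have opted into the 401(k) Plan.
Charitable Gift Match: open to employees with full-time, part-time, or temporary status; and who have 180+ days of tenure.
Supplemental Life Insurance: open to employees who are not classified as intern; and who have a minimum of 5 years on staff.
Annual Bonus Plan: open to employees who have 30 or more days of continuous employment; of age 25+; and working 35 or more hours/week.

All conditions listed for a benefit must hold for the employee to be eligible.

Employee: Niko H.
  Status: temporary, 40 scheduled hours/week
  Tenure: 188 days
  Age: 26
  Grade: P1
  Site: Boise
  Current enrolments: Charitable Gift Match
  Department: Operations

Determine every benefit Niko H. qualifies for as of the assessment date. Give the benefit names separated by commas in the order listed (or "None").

Home Office Allowance — service 188 days < 18 months (≈540 days) ✗ → not eligible.
401(k) Plan — status temporary ✗ (requires full-time) → not eligible.
Tuition Reimbursement — status temporary ✓; grade P1 < P3 ✗ → not eligible.
Charitable Gift Match — status temporary ✓; service 188 days ≥ 180 days ✓ → eligible.
Supplemental Life Insurance — status temporary ✓ (not excluded); service 188 days < 5 years (≈1825 days) ✗ → not eligible.
Annual Bonus Plan — service 188 days ≥ 30 days ✓; age 26 ≥ 25 ✓; 40 hrs/wk ≥ 35 ✓ → eligible.

Charitable Gift Match, Annual Bonus Plan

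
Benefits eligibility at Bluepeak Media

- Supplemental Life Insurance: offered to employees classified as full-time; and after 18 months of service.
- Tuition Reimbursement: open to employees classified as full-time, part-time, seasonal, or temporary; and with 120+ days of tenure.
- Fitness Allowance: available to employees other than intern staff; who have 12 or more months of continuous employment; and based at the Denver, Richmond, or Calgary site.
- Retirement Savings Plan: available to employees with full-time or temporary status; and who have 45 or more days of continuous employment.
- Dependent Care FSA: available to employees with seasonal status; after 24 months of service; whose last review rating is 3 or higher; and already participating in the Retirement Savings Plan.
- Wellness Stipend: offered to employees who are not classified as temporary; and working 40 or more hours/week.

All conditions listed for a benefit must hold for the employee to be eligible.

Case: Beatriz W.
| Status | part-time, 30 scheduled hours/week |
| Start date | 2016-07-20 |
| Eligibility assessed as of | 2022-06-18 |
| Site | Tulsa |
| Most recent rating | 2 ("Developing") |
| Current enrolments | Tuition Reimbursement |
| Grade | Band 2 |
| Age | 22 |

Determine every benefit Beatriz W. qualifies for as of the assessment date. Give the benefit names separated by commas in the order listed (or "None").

Service from 2016-07-20 to 2022-06-18: 2159 days.
Supplemental Life Insurance — status part-time ✗ (requires full-time) → not eligible.
Tuition Reimbursement — status part-time ✓; service 2159 days ≥ 120 days ✓ → eligible.
Fitness Allowance — status part-time ✓ (not excluded); service 2159 days ≥ 12 months (≈360 days) ✓; site Tulsa ✗ (not Denver, Richmond, or Calgary) → not eligible.
Retirement Savings Plan — status part-time ✗ (requires full-time or temporary) → not eligible.
Dependent Care FSA — status part-time ✗ (requires seasonal) → not eligible.
Wellness Stipend — status part-time ✓ (not excluded); 30 hrs/wk < 40 ✗ → not eligible.

Tuition Reimbursement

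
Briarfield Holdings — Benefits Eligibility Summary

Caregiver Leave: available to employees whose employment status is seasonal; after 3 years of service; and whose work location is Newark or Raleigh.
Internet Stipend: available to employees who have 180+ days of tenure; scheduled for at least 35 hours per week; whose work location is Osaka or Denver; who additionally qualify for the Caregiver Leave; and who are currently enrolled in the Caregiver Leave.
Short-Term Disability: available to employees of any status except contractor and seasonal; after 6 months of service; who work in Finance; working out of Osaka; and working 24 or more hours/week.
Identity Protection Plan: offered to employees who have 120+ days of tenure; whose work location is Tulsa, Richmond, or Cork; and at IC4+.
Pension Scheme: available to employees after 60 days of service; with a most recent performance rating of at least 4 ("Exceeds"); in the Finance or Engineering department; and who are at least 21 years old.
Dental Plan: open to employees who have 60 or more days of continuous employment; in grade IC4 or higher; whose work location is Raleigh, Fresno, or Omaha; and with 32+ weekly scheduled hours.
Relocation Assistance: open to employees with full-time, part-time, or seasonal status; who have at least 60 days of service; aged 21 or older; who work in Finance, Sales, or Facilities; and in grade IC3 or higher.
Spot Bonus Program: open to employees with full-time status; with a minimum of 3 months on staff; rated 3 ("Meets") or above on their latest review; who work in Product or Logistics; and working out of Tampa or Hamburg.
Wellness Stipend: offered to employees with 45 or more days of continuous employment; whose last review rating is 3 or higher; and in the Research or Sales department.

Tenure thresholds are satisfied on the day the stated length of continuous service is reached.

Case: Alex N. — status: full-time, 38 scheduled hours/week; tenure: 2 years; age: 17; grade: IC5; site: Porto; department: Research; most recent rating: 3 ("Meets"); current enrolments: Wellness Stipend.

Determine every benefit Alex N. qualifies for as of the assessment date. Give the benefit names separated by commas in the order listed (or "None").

Wellness Stipend

Caregiver Leave — status full-time ✗ (requires seasonal) → not eligible.
Internet Stipend — service 2 years ≥ 180 days ✓; 38 hrs/wk ≥ 35 ✓; site Porto ✗ (not Osaka or Denver) → not eligible.
Short-Term Disability — status full-time ✓ (not excluded); service 2 years ≥ 6 months (≈180 days) ✓; dept Research ✗ → not eligible.
Identity Protection Plan — service 2 years ≥ 120 days ✓; site Porto ✗ (not Tulsa, Richmond, or Cork) → not eligible.
Pension Scheme — service 2 years ≥ 60 days ✓; rating 3 < 4 ✗ → not eligible.
Dental Plan — service 2 years ≥ 60 days ✓; grade IC5 ≥ IC4 ✓; site Porto ✗ (not Raleigh, Fresno, or Omaha) → not eligible.
Relocation Assistance — status full-time ✓; service 2 years ≥ 60 days ✓; age 17 < 21 ✗ → not eligible.
Spot Bonus Program — status full-time ✓; service 2 years ≥ 3 months (≈90 days) ✓; rating 3 ≥ 3 ✓; dept Research ✗ → not eligible.
Wellness Stipend — service 2 years ≥ 45 days ✓; rating 3 ≥ 3 ✓; dept Research ✓ → eligible.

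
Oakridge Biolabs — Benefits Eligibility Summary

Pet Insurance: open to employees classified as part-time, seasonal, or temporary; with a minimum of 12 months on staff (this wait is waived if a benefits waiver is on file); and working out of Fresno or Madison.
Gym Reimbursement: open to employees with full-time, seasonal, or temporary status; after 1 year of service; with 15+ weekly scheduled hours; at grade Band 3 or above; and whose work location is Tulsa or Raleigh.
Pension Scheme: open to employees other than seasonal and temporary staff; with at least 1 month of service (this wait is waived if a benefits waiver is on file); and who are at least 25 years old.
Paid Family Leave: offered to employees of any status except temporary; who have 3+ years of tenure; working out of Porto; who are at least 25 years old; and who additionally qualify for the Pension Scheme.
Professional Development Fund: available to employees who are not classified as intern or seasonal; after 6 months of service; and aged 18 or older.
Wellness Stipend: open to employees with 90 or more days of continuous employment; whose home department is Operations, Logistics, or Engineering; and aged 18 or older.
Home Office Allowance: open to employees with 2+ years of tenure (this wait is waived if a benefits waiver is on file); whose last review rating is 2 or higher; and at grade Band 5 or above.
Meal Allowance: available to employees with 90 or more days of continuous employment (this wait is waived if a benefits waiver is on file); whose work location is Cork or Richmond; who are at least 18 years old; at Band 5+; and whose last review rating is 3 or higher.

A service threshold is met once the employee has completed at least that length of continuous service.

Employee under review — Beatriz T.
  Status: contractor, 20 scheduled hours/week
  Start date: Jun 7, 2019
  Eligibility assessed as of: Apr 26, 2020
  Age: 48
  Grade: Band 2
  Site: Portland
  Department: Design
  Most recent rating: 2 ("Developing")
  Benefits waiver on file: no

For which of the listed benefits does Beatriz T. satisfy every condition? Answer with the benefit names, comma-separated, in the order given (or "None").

Service from Jun 7, 2019 to Apr 26, 2020: 324 days.
Pet Insurance — status contractor ✗ (requires part-time, seasonal, or temporary) → not eligible.
Gym Reimbursement — status contractor ✗ (requires full-time, seasonal, or temporary) → not eligible.
Pension Scheme — status contractor ✓ (not excluded); no waiver, service 324 days ≥ 1 month (≈30 days) ✓; age 48 ≥ 25 ✓ → eligible.
Paid Family Leave — status contractor ✓ (not excluded); service 324 days < 3 years (≈1095 days) ✗ → not eligible.
Professional Development Fund — status contractor ✓ (not excluded); service 324 days ≥ 6 months (≈180 days) ✓; age 48 ≥ 18 ✓ → eligible.
Wellness Stipend — service 324 days ≥ 90 days ✓; dept Design ✗ → not eligible.
Home Office Allowance — no waiver, service 324 days < 2 years (≈730 days) ✗ → not eligible.
Meal Allowance — no waiver, service 324 days ≥ 90 days ✓; site Portland ✗ (not Cork or Richmond) → not eligible.

Pension Scheme, Professional Development Fund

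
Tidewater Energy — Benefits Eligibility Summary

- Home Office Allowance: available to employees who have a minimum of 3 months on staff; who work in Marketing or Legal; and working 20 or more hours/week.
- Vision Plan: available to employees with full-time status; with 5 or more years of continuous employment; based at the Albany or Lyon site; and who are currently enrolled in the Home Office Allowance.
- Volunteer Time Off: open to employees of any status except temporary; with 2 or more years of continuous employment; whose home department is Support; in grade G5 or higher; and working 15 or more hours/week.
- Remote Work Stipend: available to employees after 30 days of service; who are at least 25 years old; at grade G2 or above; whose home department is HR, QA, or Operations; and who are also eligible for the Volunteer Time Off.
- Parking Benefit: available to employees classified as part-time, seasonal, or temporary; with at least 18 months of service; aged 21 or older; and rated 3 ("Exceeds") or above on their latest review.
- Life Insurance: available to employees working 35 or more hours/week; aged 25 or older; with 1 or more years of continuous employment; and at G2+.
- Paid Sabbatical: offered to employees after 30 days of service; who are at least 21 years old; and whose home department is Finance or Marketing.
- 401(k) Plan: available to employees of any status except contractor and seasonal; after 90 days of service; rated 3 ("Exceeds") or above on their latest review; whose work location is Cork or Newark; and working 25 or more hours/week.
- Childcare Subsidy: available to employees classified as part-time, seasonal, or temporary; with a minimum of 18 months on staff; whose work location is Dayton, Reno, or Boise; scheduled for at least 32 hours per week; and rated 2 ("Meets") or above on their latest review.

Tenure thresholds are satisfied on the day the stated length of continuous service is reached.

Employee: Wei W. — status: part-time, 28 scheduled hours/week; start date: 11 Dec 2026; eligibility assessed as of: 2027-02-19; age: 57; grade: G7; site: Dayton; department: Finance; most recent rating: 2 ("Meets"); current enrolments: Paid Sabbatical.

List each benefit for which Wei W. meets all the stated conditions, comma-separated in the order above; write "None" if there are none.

Paid Sabbatical

Service from 11 Dec 2026 to 2027-02-19: 70 days.
Home Office Allowance — service 70 days < 3 months (≈90 days) ✗ → not eligible.
Vision Plan — status part-time ✗ (requires full-time) → not eligible.
Volunteer Time Off — status part-time ✓ (not excluded); service 70 days < 2 years (≈730 days) ✗ → not eligible.
Remote Work Stipend — service 70 days ≥ 30 days ✓; age 57 ≥ 25 ✓; grade G7 ≥ G2 ✓; dept Finance ✗ → not eligible.
Parking Benefit — status part-time ✓; service 70 days < 18 months (≈540 days) ✗ → not eligible.
Life Insurance — 28 hrs/wk < 35 ✗ → not eligible.
Paid Sabbatical — service 70 days ≥ 30 days ✓; age 57 ≥ 21 ✓; dept Finance ✓ → eligible.
401(k) Plan — status part-time ✓ (not excluded); service 70 days < 90 days ✗ → not eligible.
Childcare Subsidy — status part-time ✓; service 70 days < 18 months (≈540 days) ✗ → not eligible.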